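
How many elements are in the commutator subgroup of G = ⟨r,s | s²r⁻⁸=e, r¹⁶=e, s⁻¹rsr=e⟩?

G' = [G, G] is generated by all commutators. The generator-pair commutators are: [r, s] = r².
The subgroup they normally generate is {e, r², r⁴, r⁶, r⁸, r¹⁰, r¹², r¹⁴}, of order 8.
Check: |G/G'| = 32/8 = 4 is the order of the abelianisation.

Answer: 8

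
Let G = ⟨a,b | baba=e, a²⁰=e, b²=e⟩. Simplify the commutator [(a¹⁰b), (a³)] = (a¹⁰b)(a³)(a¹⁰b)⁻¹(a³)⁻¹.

[(a¹⁰b), (a³)] = (a¹⁰b)·(a³)·(a¹⁰b)⁻¹·(a³)⁻¹.
  (a¹⁰b) · (a³) = a⁷b
  (a⁷b) · (a¹⁰b) = a¹⁷
  (a¹⁷) · (a¹⁷) = a¹⁴

Answer: a¹⁴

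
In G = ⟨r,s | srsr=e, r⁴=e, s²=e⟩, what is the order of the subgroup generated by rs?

|⟨rs⟩| equals the order of rs. Compute successive powers until reaching e:
  (rs)¹ = rs, (rs)² = e.
The smallest positive k with (rs)ᵏ = e is 2, so |⟨rs⟩| = 2.

Answer: 2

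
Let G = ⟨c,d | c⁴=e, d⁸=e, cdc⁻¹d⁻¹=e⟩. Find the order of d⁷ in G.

Compute successive powers until reaching e:
  (d⁷)¹ = d⁷, (d⁷)² = d⁶, (d⁷)³ = d⁵, (d⁷)⁴ = d⁴, (d⁷)⁵ = d³, (d⁷)⁶ = d², (d⁷)⁷ = d, (d⁷)⁸ = e.
The smallest positive k with (d⁷)ᵏ = e is 8.

Answer: 8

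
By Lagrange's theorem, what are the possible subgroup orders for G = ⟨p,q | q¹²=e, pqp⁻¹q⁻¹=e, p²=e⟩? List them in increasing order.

|G| = 24 = 2³ · 3. By Lagrange's theorem the order of any subgroup divides 24; the divisors of 24 are 1, 2, 3, 4, 6, 8, 12, 24.

Answer: 1, 2, 3, 4, 6, 8, 12, 24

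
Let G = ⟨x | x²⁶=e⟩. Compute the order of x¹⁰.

Compute successive powers until reaching e:
  (x¹⁰)¹ = x¹⁰, (x¹⁰)² = x²⁰, (x¹⁰)³ = x⁴, (x¹⁰)⁴ = x¹⁴, (x¹⁰)⁵ = x²⁴, (x¹⁰)⁶ = x⁸, (x¹⁰)⁷ = x¹⁸, (x¹⁰)⁸ = x², (x¹⁰)⁹ = x¹², (x¹⁰)¹⁰ = x²², (x¹⁰)¹¹ = x⁶, (x¹⁰)¹² = x¹⁶, (x¹⁰)¹³ = e.
The smallest positive k with (x¹⁰)ᵏ = e is 13.

Answer: 13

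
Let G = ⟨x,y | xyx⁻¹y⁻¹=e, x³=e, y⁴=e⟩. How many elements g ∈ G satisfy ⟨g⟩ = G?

G is cyclic of order 12. An element generates G iff its order is 12, and a cyclic group of order 12 has exactly φ(12) = 4 such elements.

Answer: 4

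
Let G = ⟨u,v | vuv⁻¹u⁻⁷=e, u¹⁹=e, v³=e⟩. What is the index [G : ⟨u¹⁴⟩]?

First find ord(u¹⁴) by computing successive powers:
  (u¹⁴)¹ = u¹⁴, (u¹⁴)² = u⁹, (u¹⁴)³ = u⁴, (u¹⁴)⁴ = u¹⁸, (u¹⁴)⁵ = u¹³, (u¹⁴)⁶ = u⁸, (u¹⁴)⁷ = u³, (u¹⁴)⁸ = u¹⁷, (u¹⁴)⁹ = u¹², (u¹⁴)¹⁰ = u⁷, (u¹⁴)¹¹ = u², (u¹⁴)¹² = u¹⁶, (u¹⁴)¹³ = u¹¹, (u¹⁴)¹⁴ = u⁶, (u¹⁴)¹⁵ = u, (u¹⁴)¹⁶ = u¹⁵, (u¹⁴)¹⁷ = u¹⁰, (u¹⁴)¹⁸ = u⁵, (u¹⁴)¹⁹ = e.
So |⟨u¹⁴⟩| = ord(u¹⁴) = 19. With |G| = 57, by Lagrange [G : ⟨u¹⁴⟩] = 57/19 = 3.

Answer: 3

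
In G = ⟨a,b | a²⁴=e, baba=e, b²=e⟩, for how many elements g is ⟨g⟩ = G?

⟨g⟩ = G would require ord(g) = |G| = 48, but the maximum element order in G is 24 < 48. So G is not cyclic and no single element generates it: the count is 0.

Answer: 0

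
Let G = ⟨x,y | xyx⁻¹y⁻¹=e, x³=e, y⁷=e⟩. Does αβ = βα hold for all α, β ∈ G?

Each pair of generators commutes: x·y = xy = y·x. Since the generators pairwise commute, every element of G commutes with every other, so G is abelian.

Answer: Yes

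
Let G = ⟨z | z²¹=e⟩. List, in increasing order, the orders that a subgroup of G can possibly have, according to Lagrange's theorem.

|G| = 21 = 3 · 7. By Lagrange's theorem the order of any subgroup divides 21; the divisors of 21 are 1, 3, 7, 21.

Answer: 1, 3, 7, 21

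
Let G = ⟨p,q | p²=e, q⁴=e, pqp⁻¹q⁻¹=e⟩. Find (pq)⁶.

Compute successive powers of (pq), reducing at each step:
  (pq)²: (pq) · p = q;   q · q = q²
  (pq)³: (q²) · p = pq²;   (pq²) · q = pq³
  (pq)⁴: (pq³) · p = q³;   (q³) · q = e
  (pq)⁵: e · p = p;   p · q = pq
  (pq)⁶: (pq) · p = q;   q · q = q²

Answer: q²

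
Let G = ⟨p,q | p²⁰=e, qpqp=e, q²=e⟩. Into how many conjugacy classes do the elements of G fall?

The conjugacy classes (representative and size) are:
  [e] (size 1), [p] (size 2), [p¹⁸] (size 2), [p³] (size 2), [p⁴] (size 2), [p¹⁵] (size 2), [p¹⁴] (size 2), [p⁷] (size 2), [p¹²] (size 2), [p¹¹] (size 2), [p¹⁰] (size 1), [p¹⁸q] (size 10), [p⁵q] (size 10).
Class equation: 1 + 2 + 2 + 2 + 2 + 2 + 2 + 2 + 2 + 2 + 1 + 10 + 10 = 40 = |G|. So G has 13 conjugacy classes.

Answer: 13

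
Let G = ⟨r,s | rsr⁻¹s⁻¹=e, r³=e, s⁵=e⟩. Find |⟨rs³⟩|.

|⟨rs³⟩| equals the order of rs³. Compute successive powers until reaching e:
  (rs³)¹ = rs³, (rs³)² = r²s, (rs³)³ = s⁴, (rs³)⁴ = rs², (rs³)⁵ = r², (rs³)⁶ = s³, (rs³)⁷ = rs, (rs³)⁸ = r²s⁴, (rs³)⁹ = s², (rs³)¹⁰ = r, (rs³)¹¹ = r²s³, (rs³)¹² = s, (rs³)¹³ = rs⁴, (rs³)¹⁴ = r²s², (rs³)¹⁵ = e.
The smallest positive k with (rs³)ᵏ = e is 15, so |⟨rs³⟩| = 15.

Answer: 15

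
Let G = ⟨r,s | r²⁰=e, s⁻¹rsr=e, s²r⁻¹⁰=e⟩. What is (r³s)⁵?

Compute successive powers of (r³s), reducing at each step:
  (r³s)²: (r³s) · r³ = s;   s · s = r¹⁰
  (r³s)³: (r¹⁰) · r³ = r¹³;   (r¹³) · s = r³s⁻¹
  (r³s)⁴: (r³s⁻¹) · r³ = s⁻¹;   (s⁻¹) · s = e
  (r³s)⁵: e · r³ = r³;   (r³) · s = r³s

Answer: r³s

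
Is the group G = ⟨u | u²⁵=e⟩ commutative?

G has a single generator, so G is cyclic and hence abelian.

Answer: Yes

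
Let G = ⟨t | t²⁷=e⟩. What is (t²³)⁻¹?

The order of (t²³) is 27 (smallest k with (t²³)ᵏ = e), so (t²³)⁻¹ = (t²³)²⁶ = t⁴.
Check: (t²³) · (t⁴) → (t²³) · t⁴ = e, giving e as required.

Answer: t⁴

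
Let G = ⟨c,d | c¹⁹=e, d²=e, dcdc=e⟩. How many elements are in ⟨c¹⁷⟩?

|⟨c¹⁷⟩| equals the order of c¹⁷. Compute successive powers until reaching e:
  (c¹⁷)¹ = c¹⁷, (c¹⁷)² = c¹⁵, (c¹⁷)³ = c¹³, (c¹⁷)⁴ = c¹¹, (c¹⁷)⁵ = c⁹, (c¹⁷)⁶ = c⁷, (c¹⁷)⁷ = c⁵, (c¹⁷)⁸ = c³, (c¹⁷)⁹ = c, (c¹⁷)¹⁰ = c¹⁸, (c¹⁷)¹¹ = c¹⁶, (c¹⁷)¹² = c¹⁴, (c¹⁷)¹³ = c¹², (c¹⁷)¹⁴ = c¹⁰, (c¹⁷)¹⁵ = c⁸, (c¹⁷)¹⁶ = c⁶, (c¹⁷)¹⁷ = c⁴, (c¹⁷)¹⁸ = c², (c¹⁷)¹⁹ = e.
The smallest positive k with (c¹⁷)ᵏ = e is 19, so |⟨c¹⁷⟩| = 19.

Answer: 19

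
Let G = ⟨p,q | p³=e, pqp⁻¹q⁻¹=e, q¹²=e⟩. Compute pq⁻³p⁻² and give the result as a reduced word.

Multiply left to right, reducing at each step:
  p · q⁻³ = pq⁹
  (pq⁹) · p⁻² = p²q⁹

Answer: p²q⁹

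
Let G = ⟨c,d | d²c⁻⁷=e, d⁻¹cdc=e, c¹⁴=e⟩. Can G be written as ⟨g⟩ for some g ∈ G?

Every cyclic group is abelian. But c·d = cd while d·c = c⁶d⁻¹, so c·d ≠ d·c and G is not abelian. Hence G is not cyclic.

Answer: No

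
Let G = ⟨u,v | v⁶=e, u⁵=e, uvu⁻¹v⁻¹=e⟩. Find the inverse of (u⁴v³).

The order of (u⁴v³) is 10 (smallest k with (u⁴v³)ᵏ = e), so (u⁴v³)⁻¹ = (u⁴v³)⁹ = uv³.
Check: (u⁴v³) · (uv³) → (u⁴v³) · u = v³;   (v³) · v³ = e, giving e as required.

Answer: uv³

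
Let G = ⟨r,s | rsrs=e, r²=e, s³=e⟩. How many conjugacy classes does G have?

The conjugacy classes (representative and size) are:
  [e] (size 1), [rs²] (size 3), [s²] (size 2).
Class equation: 1 + 3 + 2 = 6 = |G|. So G has 3 conjugacy classes.

Answer: 3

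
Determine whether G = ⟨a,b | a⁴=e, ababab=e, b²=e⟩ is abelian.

a·b = ab but b·a = ba, so a·b ≠ b·a and G is not abelian.

Answer: No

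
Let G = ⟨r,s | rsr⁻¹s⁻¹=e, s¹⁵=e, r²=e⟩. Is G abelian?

Each pair of generators commutes: r·s = rs = s·r. Since the generators pairwise commute, every element of G commutes with every other, so G is abelian.

Answer: Yes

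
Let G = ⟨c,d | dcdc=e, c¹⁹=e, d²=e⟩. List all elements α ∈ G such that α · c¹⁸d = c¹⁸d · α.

⟨c¹⁸d⟩ ⊆ C_G(c¹⁸d) since powers of c¹⁸d commute with c¹⁸d; so |C_G(c¹⁸d)| ≥ |⟨c¹⁸d⟩| = 2.
By orbit–stabilizer, |C_G(c¹⁸d)| = |G| / |conj. class of c¹⁸d| = 38 / 19 = 2.
The 2 elements commuting with c¹⁸d are {e, c¹⁸d}.

Answer: {e, c¹⁸d}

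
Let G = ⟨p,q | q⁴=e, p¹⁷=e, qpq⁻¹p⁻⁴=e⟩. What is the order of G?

Enumerate words in the generators, reducing via the relations: the distinct elements are
  {e, p, q, pq, p², p³, p⁴, p⁵, p⁶, p⁷, p⁸, p⁹, q², q³, pq², pq³, p²q, p³q, p¹², p¹³, p¹¹, p¹⁰, p¹⁴, p¹⁵, p¹⁶, p⁴q, p⁵q, p⁶q, p⁷q, p⁸q, p⁹q, p²q², p²q³, p³q², p³q³, p¹²q, p¹³q, p¹¹q, p¹⁰q, p¹⁴q, p¹⁵q, p¹⁶q, p⁴q², p⁴q³, p⁵q², p⁵q³, p⁶q², p⁶q³, p⁷q², p⁷q³, p⁸q², p⁸q³, p⁹q², p⁹q³, p¹²q², p¹²q³, p¹³q², p¹³q³, p¹¹q², p¹¹q³, p¹⁰q², p¹⁰q³, p¹⁴q², p¹⁴q³, p¹⁵q², p¹⁵q³, p¹⁶q², p¹⁶q³}.
No further products give new elements, so |G| = 68.

Answer: 68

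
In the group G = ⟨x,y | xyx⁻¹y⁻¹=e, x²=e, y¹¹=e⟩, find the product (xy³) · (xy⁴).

Compute (xy³) · (xy⁴) by multiplying left to right and reducing via the relations at each step:
  (xy³) · x = y³
  (y³) · y⁴ = y⁷

Answer: y⁷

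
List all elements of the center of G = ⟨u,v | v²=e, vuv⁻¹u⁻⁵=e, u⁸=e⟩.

An element z ∈ Z(G) iff z commutes with every generator.
For example u² is central: (u²)·u = u³ = u·(u²); (u²)·v = u²v = v·(u²).
Whereas u ∉ Z(G) since u·v = uv ≠ u⁵v = v·u.
Checking each of the 16 elements this way gives Z(G) = {e, u², u⁴, u⁶}, of order 4.

Answer: {e, u², u⁴, u⁶}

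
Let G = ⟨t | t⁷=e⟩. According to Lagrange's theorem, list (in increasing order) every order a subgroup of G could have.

|G| = 7 = 7. By Lagrange's theorem the order of any subgroup divides 7; the divisors of 7 are 1, 7.

Answer: 1, 7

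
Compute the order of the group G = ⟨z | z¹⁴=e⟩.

G is generated by a single element, so G is cyclic. The relator gives z¹⁴ = e and no smaller power is forced to be e, so the 14 powers {e, z, z², z³, z⁴, z⁵, z⁶, z⁷, z⁸, z⁹, z¹², z¹³, z¹¹, z¹⁰} are distinct. Hence |G| = 14.

Answer: 14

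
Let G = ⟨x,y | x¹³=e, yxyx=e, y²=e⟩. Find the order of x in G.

Compute successive powers until reaching e:
  x¹ = x, x² = x², x³ = x³, x⁴ = x⁴, x⁵ = x⁵, x⁶ = x⁶, x⁷ = x⁷, x⁸ = x⁸, x⁹ = x⁹, x¹⁰ = x¹⁰, x¹¹ = x¹¹, x¹² = x¹², x¹³ = e.
The smallest positive k with xᵏ = e is 13.

Answer: 13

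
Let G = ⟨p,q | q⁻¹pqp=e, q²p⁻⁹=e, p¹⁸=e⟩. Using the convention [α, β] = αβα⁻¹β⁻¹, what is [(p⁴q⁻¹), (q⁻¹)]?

[(p⁴q⁻¹), (q⁻¹)] = (p⁴q⁻¹)·(q⁻¹)·(p⁴q⁻¹)⁻¹·(q⁻¹)⁻¹.
  (p⁴q⁻¹) · (q⁻¹) = p¹³
  (p¹³) · (p⁴q) = p⁸q⁻¹
  (p⁸q⁻¹) · q = p⁸

Answer: p⁸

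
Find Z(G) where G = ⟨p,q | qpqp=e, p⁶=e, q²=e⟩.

An element z ∈ Z(G) iff z commutes with every generator.
For example p³ is central: (p³)·p = p⁴ = p·(p³); (p³)·q = p³q = q·(p³).
Whereas p ∉ Z(G) since p·q = pq ≠ p⁵q = q·p.
Checking each of the 12 elements this way gives Z(G) = {e, p³}, of order 2.

Answer: {e, p³}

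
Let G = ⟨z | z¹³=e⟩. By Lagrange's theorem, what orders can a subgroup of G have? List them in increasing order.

|G| = 13 = 13. By Lagrange's theorem the order of any subgroup divides 13; the divisors of 13 are 1, 13.

Answer: 1, 13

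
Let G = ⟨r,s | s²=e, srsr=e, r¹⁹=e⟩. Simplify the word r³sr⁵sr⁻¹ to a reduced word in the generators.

Multiply left to right, reducing at each step:
  (r³) · s = r³s
  (r³s) · r⁵ = r¹⁷s
  (r¹⁷s) · s = r¹⁷
  (r¹⁷) · r⁻¹ = r¹⁶

Answer: r¹⁶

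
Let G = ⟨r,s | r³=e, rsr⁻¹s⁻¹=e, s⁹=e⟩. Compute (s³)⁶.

Compute successive powers of (s³), reducing at each step:
  (s³)²: (s³) · s³ = s⁶
  (s³)³: (s⁶) · s³ = e
  (s³)⁴: e · s³ = s³
  (s³)⁵: (s³) · s³ = s⁶
  (s³)⁶: (s⁶) · s³ = e

Answer: e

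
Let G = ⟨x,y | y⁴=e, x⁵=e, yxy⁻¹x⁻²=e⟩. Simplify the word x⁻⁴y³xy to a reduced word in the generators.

Multiply left to right, reducing at each step:
  x · y³ = xy³
  (xy³) · x = x⁴y³
  (x⁴y³) · y = x⁴

Answer: x⁴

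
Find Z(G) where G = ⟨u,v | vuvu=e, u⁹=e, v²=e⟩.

An element z ∈ Z(G) iff z commutes with every generator.
For example e is central: e·u = u = u·e; e·v = v = v·e.
Whereas u ∉ Z(G) since u·v = uv ≠ u⁸v = v·u.
Checking each of the 18 elements this way gives Z(G) = {e}, of order 1.

Answer: {e}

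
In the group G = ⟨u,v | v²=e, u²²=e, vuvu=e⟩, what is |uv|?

Compute successive powers until reaching e:
  (uv)¹ = uv, (uv)² = e.
The smallest positive k with (uv)ᵏ = e is 2.

Answer: 2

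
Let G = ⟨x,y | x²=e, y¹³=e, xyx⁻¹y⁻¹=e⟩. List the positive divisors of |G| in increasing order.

|G| = 26 = 2 · 13. By Lagrange's theorem the order of any subgroup divides 26; the divisors of 26 are 1, 2, 13, 26.

Answer: 1, 2, 13, 26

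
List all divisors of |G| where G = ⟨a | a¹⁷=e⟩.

|G| = 17 = 17. By Lagrange's theorem the order of any subgroup divides 17; the divisors of 17 are 1, 17.

Answer: 1, 17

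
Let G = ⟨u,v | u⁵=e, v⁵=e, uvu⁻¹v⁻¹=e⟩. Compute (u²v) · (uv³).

Compute (u²v) · (uv³) by multiplying left to right and reducing via the relations at each step:
  (u²v) · u = u³v
  (u³v) · v³ = u³v⁴

Answer: u³v⁴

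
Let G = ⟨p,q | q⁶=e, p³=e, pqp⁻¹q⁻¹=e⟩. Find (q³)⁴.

Compute successive powers of (q³), reducing at each step:
  (q³)²: (q³) · q³ = e
  (q³)³: e · q³ = q³
  (q³)⁴: (q³) · q³ = e

Answer: e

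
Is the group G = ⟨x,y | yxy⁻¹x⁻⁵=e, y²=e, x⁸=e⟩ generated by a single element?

Every cyclic group is abelian. But x·y = xy while y·x = x⁵y, so x·y ≠ y·x and G is not abelian. Hence G is not cyclic.

Answer: No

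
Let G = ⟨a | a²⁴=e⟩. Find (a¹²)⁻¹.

The order of (a¹²) is 2 (smallest k with (a¹²)ᵏ = e), so (a¹²)⁻¹ = (a¹²)¹ = a¹².
Check: (a¹²) · (a¹²) → (a¹²) · a¹² = e, giving e as required.

Answer: a¹²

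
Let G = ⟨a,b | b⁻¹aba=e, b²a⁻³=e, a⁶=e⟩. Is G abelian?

a·b = ab but b·a = a²b⁻¹, so a·b ≠ b·a and G is not abelian.

Answer: No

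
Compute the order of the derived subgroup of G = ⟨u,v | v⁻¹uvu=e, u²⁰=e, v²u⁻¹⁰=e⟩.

G' = [G, G] is generated by all commutators. The generator-pair commutators are: [u, v] = u².
The subgroup they normally generate is {e, u², u⁴, u⁶, u⁸, u¹⁰, u¹², u¹⁴, u¹⁶, u¹⁸}, of order 10.
Check: |G/G'| = 40/10 = 4 is the order of the abelianisation.

Answer: 10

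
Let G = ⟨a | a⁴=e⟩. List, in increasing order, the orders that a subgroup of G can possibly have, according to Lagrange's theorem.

|G| = 4 = 2². By Lagrange's theorem the order of any subgroup divides 4; the divisors of 4 are 1, 2, 4.

Answer: 1, 2, 4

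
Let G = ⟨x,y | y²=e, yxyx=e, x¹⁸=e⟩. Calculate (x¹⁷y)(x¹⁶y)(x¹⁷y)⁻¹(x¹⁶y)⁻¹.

[(x¹⁷y), (x¹⁶y)] = (x¹⁷y)·(x¹⁶y)·(x¹⁷y)⁻¹·(x¹⁶y)⁻¹.
  (x¹⁷y) · (x¹⁶y) = x
  x · (x¹⁷y) = y
  y · (x¹⁶y) = x²

Answer: x²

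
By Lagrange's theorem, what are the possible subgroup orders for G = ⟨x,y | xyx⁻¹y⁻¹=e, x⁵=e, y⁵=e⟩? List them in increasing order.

|G| = 25 = 5². By Lagrange's theorem the order of any subgroup divides 25; the divisors of 25 are 1, 5, 25.

Answer: 1, 5, 25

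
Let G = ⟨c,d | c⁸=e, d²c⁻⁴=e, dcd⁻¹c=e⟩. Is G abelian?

c·d = cd but d·c = c³d⁻¹, so c·d ≠ d·c and G is not abelian.

Answer: No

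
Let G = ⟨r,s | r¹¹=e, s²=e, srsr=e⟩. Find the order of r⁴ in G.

Compute successive powers until reaching e:
  (r⁴)¹ = r⁴, (r⁴)² = r⁸, (r⁴)³ = r, (r⁴)⁴ = r⁵, (r⁴)⁵ = r⁹, (r⁴)⁶ = r², (r⁴)⁷ = r⁶, (r⁴)⁸ = r¹⁰, (r⁴)⁹ = r³, (r⁴)¹⁰ = r⁷, (r⁴)¹¹ = e.
The smallest positive k with (r⁴)ᵏ = e is 11.

Answer: 11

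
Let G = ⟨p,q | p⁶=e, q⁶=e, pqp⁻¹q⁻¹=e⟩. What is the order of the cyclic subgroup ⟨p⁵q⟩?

|⟨p⁵q⟩| equals the order of p⁵q. Compute successive powers until reaching e:
  (p⁵q)¹ = p⁵q, (p⁵q)² = p⁴q², (p⁵q)³ = p³q³, (p⁵q)⁴ = p²q⁴, (p⁵q)⁵ = pq⁵, (p⁵q)⁶ = e.
The smallest positive k with (p⁵q)ᵏ = e is 6, so |⟨p⁵q⟩| = 6.

Answer: 6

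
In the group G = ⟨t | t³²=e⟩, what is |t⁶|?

Compute successive powers until reaching e:
  (t⁶)¹ = t⁶, (t⁶)² = t¹², (t⁶)³ = t¹⁸, (t⁶)⁴ = t²⁴, (t⁶)⁵ = t³⁰, (t⁶)⁶ = t⁴, (t⁶)⁷ = t¹⁰, (t⁶)⁸ = t¹⁶, (t⁶)⁹ = t²², (t⁶)¹⁰ = t²⁸, (t⁶)¹¹ = t², (t⁶)¹² = t⁸, (t⁶)¹³ = t¹⁴, (t⁶)¹⁴ = t²⁰, (t⁶)¹⁵ = t²⁶, (t⁶)¹⁶ = e.
The smallest positive k with (t⁶)ᵏ = e is 16.

Answer: 16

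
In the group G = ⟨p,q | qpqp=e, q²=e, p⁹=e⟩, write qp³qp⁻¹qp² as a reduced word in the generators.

Multiply left to right, reducing at each step:
  q · p³ = p⁶q
  (p⁶q) · q = p⁶
  (p⁶) · p⁻¹ = p⁵
  (p⁵) · q = p⁵q
  (p⁵q) · p² = p³q

Answer: p³q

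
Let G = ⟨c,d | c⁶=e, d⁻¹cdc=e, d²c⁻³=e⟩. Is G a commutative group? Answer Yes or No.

c·d = cd but d·c = c²d⁻¹, so c·d ≠ d·c and G is not abelian.

Answer: No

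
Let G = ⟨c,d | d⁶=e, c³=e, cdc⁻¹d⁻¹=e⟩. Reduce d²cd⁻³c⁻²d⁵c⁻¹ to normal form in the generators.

Multiply left to right, reducing at each step:
  (d²) · c = cd²
  (cd²) · d⁻³ = cd⁵
  (cd⁵) · c⁻² = c²d⁵
  (c²d⁵) · d⁵ = c²d⁴
  (c²d⁴) · c⁻¹ = cd⁴

Answer: cd⁴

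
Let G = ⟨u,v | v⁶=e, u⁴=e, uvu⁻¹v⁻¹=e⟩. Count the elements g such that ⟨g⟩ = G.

⟨g⟩ = G would require ord(g) = |G| = 24, but the maximum element order in G is 12 < 24. So G is not cyclic and no single element generates it: the count is 0.

Answer: 0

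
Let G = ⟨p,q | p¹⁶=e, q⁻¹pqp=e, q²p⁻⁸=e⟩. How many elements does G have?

Enumerate words in the generators, reducing via the relations: the distinct elements are
  {e, p, q, pq, p², p³, p⁴, p⁵, p⁶, p⁷, p⁸, p⁹, p²q, p³q, p¹², p¹³, p¹¹, p¹⁰, p¹⁴, p¹⁵, p⁴q, p⁵q, p⁶q, p⁷q, q⁻¹, pq⁻¹, p²q⁻¹, p³q⁻¹, p⁴q⁻¹, p⁵q⁻¹, p⁶q⁻¹, p⁷q⁻¹}.
No further products give new elements, so |G| = 32.

Answer: 32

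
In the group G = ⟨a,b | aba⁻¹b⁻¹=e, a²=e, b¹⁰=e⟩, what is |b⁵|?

Compute successive powers until reaching e:
  (b⁵)¹ = b⁵, (b⁵)² = e.
The smallest positive k with (b⁵)ᵏ = e is 2.

Answer: 2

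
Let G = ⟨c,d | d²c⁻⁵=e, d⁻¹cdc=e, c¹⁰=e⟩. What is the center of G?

An element z ∈ Z(G) iff z commutes with every generator.
For example c⁵ is central: (c⁵)·c = c⁶ = c·(c⁵); (c⁵)·d = d⁻¹ = d·(c⁵).
Whereas c ∉ Z(G) since c·d = cd ≠ c⁴d⁻¹ = d·c.
Checking each of the 20 elements this way gives Z(G) = {e, c⁵}, of order 2.

Answer: {e, c⁵}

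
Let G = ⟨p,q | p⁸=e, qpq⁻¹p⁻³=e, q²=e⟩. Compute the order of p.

Compute successive powers until reaching e:
  p¹ = p, p² = p², p³ = p³, p⁴ = p⁴, p⁵ = p⁵, p⁶ = p⁶, p⁷ = p⁷, p⁸ = e.
The smallest positive k with pᵏ = e is 8.

Answer: 8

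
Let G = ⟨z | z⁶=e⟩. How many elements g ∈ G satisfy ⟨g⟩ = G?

G is cyclic of order 6. An element generates G iff its order is 6, and a cyclic group of order 6 has exactly φ(6) = 2 such elements.

Answer: 2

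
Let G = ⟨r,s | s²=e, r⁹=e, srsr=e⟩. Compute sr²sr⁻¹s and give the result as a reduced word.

Multiply left to right, reducing at each step:
  s · r² = r⁷s
  (r⁷s) · s = r⁷
  (r⁷) · r⁻¹ = r⁶
  (r⁶) · s = r⁶s

Answer: r⁶s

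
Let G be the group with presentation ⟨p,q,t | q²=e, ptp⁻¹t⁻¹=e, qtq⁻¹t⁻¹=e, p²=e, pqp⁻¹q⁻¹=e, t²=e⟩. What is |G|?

Enumerate words in the generators, reducing via the relations: the distinct elements are
  {e, p, q, t, pq, pt, qt, pqt}.
No further products give new elements, so |G| = 8.

Answer: 8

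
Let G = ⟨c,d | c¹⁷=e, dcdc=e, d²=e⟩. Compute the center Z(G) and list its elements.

An element z ∈ Z(G) iff z commutes with every generator.
For example e is central: e·c = c = c·e; e·d = d = d·e.
Whereas c ∉ Z(G) since c·d = cd ≠ c¹⁶d = d·c.
Checking each of the 34 elements this way gives Z(G) = {e}, of order 1.

Answer: {e}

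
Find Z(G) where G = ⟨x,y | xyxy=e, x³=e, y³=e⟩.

An element z ∈ Z(G) iff z commutes with every generator.
For example e is central: e·x = x = x·e; e·y = y = y·e.
Whereas x ∉ Z(G) since x·y = xy ≠ x²y² = y·x.
Checking each of the 12 elements this way gives Z(G) = {e}, of order 1.

Answer: {e}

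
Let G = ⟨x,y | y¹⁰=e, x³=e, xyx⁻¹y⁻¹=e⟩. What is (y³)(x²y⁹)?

Compute (y³) · (x²y⁹) by multiplying left to right and reducing via the relations at each step:
  (y³) · x² = x²y³
  (x²y³) · y⁹ = x²y²

Answer: x²y²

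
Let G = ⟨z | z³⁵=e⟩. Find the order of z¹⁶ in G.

Compute successive powers until reaching e:
  (z¹⁶)¹ = z¹⁶, (z¹⁶)² = z³², (z¹⁶)³ = z¹³, (z¹⁶)⁴ = z²⁹, (z¹⁶)⁵ = z¹⁰, (z¹⁶)⁶ = z²⁶, (z¹⁶)⁷ = z⁷, (z¹⁶)⁸ = z²³, (z¹⁶)⁹ = z⁴, (z¹⁶)¹⁰ = z²⁰, (z¹⁶)¹¹ = z, (z¹⁶)¹² = z¹⁷, (z¹⁶)¹³ = z³³, (z¹⁶)¹⁴ = z¹⁴, (z¹⁶)¹⁵ = z³⁰, (z¹⁶)¹⁶ = z¹¹, (z¹⁶)¹⁷ = z²⁷, (z¹⁶)¹⁸ = z⁸, (z¹⁶)¹⁹ = z²⁴, (z¹⁶)²⁰ = z⁵, (z¹⁶)²¹ = z²¹, (z¹⁶)²² = z², (z¹⁶)²³ = z¹⁸, (z¹⁶)²⁴ = z³⁴, (z¹⁶)²⁵ = z¹⁵, (z¹⁶)²⁶ = z³¹, (z¹⁶)²⁷ = z¹², (z¹⁶)²⁸ = z²⁸, (z¹⁶)²⁹ = z⁹, (z¹⁶)³⁰ = z²⁵, (z¹⁶)³¹ = z⁶, (z¹⁶)³² = z²², (z¹⁶)³³ = z³, (z¹⁶)³⁴ = z¹⁹, (z¹⁶)³⁵ = e.
The smallest positive k with (z¹⁶)ᵏ = e is 35.

Answer: 35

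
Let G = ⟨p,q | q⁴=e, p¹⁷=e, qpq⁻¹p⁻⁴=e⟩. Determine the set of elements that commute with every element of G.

An element z ∈ Z(G) iff z commutes with every generator.
For example e is central: e·p = p = p·e; e·q = q = q·e.
Whereas p ∉ Z(G) since p·q = pq ≠ p⁴q = q·p.
Checking each of the 68 elements this way gives Z(G) = {e}, of order 1.

Answer: {e}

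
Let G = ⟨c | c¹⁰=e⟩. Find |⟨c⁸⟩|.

|⟨c⁸⟩| equals the order of c⁸. Compute successive powers until reaching e:
  (c⁸)¹ = c⁸, (c⁸)² = c⁶, (c⁸)³ = c⁴, (c⁸)⁴ = c², (c⁸)⁵ = e.
The smallest positive k with (c⁸)ᵏ = e is 5, so |⟨c⁸⟩| = 5.

Answer: 5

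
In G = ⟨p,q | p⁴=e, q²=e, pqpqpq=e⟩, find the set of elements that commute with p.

⟨p⟩ ⊆ C_G(p) since powers of p commute with p; so |C_G(p)| ≥ |⟨p⟩| = 4.
By orbit–stabilizer, |C_G(p)| = |G| / |conj. class of p| = 24 / 6 = 4.
The 4 elements commuting with p are {e, p, p², p³}.

Answer: {e, p, p², p³}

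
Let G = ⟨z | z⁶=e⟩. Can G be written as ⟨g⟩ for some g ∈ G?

|G| = 6. The element z has order 6 (its powers give 6 distinct elements), so ⟨z⟩ = G and G is cyclic.

Answer: Yes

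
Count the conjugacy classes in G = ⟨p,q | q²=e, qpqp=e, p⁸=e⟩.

The conjugacy classes (representative and size) are:
  [e] (size 1), [p] (size 2), [p⁶] (size 2), [p³] (size 2), [p⁴] (size 1), [q] (size 4), [p⁵q] (size 4).
Class equation: 1 + 2 + 2 + 2 + 1 + 4 + 4 = 16 = |G|. So G has 7 conjugacy classes.

Answer: 7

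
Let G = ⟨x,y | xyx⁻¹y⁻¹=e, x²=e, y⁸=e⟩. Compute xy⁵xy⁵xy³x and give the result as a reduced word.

Multiply left to right, reducing at each step:
  x · y⁵ = xy⁵
  (xy⁵) · x = y⁵
  (y⁵) · y⁵ = y²
  (y²) · x = xy²
  (xy²) · y³ = xy⁵
  (xy⁵) · x = y⁵

Answer: y⁵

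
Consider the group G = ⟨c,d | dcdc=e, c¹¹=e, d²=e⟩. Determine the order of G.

Enumerate words in the generators, reducing via the relations: the distinct elements are
  {c, d, e, cd, c², c³, c⁴, c⁵, c⁶, c⁷, c⁸, c⁹, c²d, c³d, c¹⁰, c⁴d, c⁵d, c⁶d, c⁷d, c⁸d, c⁹d, c¹⁰d}.
No further products give new elements, so |G| = 22.

Answer: 22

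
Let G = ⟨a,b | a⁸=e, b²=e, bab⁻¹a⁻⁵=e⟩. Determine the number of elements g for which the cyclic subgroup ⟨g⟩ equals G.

⟨g⟩ = G would require ord(g) = |G| = 16, but the maximum element order in G is 8 < 16. So G is not cyclic and no single element generates it: the count is 0.

Answer: 0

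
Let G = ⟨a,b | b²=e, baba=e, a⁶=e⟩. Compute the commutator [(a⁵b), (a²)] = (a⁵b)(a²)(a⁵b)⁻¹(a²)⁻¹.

[(a⁵b), (a²)] = (a⁵b)·(a²)·(a⁵b)⁻¹·(a²)⁻¹.
  (a⁵b) · (a²) = a³b
  (a³b) · (a⁵b) = a⁴
  (a⁴) · (a⁴) = a²

Answer: a²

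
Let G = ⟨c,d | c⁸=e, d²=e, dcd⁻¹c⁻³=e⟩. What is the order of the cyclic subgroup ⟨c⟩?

|⟨c⟩| equals the order of c. Compute successive powers until reaching e:
  c¹ = c, c² = c², c³ = c³, c⁴ = c⁴, c⁵ = c⁵, c⁶ = c⁶, c⁷ = c⁷, c⁸ = e.
The smallest positive k with cᵏ = e is 8, so |⟨c⟩| = 8.

Answer: 8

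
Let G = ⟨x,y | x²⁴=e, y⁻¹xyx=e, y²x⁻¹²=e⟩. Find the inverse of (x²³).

The order of (x²³) is 24 (smallest k with (x²³)ᵏ = e), so (x²³)⁻¹ = (x²³)²³ = x.
Check: (x²³) · x → (x²³) · x = e, giving e as required.

Answer: x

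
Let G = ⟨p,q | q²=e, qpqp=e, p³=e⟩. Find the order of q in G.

Compute successive powers until reaching e:
  q¹ = q, q² = e.
The smallest positive k with qᵏ = e is 2.

Answer: 2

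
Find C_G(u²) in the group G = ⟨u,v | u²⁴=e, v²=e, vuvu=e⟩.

⟨u²⟩ ⊆ C_G(u²) since powers of u² commute with u²; so |C_G(u²)| ≥ |⟨u²⟩| = 12.
By orbit–stabilizer, |C_G(u²)| = |G| / |conj. class of u²| = 48 / 2 = 24.
The 24 elements commuting with u² are {e, u, u², u³, u⁴, u⁵, u⁶, u⁷, u⁸, u⁹, u¹⁰, u¹¹, u¹², u¹³, u¹⁴, u¹⁵, u¹⁶, u¹⁷, u¹⁸, u¹⁹, u²⁰, u²¹, u²², u²³}.

Answer: {e, u, u², u³, u⁴, u⁵, u⁶, u⁷, u⁸, u⁹, u¹⁰, u¹¹, u¹², u¹³, u¹⁴, u¹⁵, u¹⁶, u¹⁷, u¹⁸, u¹⁹, u²⁰, u²¹, u²², u²³}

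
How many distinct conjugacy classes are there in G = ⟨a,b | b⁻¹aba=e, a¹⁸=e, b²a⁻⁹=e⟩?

The conjugacy classes (representative and size) are:
  [e] (size 1), [a¹⁷] (size 2), [a¹⁶] (size 2), [a³] (size 2), [a¹⁴] (size 2), [a¹³] (size 2), [a¹²] (size 2), [a¹¹] (size 2), [a¹⁰] (size 2), [a⁹] (size 1), [a⁸b] (size 9), [ab] (size 9).
Class equation: 1 + 2 + 2 + 2 + 2 + 2 + 2 + 2 + 2 + 1 + 9 + 9 = 36 = |G|. So G has 12 conjugacy classes.

Answer: 12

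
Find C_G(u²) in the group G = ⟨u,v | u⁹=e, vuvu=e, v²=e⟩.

⟨u²⟩ ⊆ C_G(u²) since powers of u² commute with u²; so |C_G(u²)| ≥ |⟨u²⟩| = 9.
By orbit–stabilizer, |C_G(u²)| = |G| / |conj. class of u²| = 18 / 2 = 9.
The 9 elements commuting with u² are {e, u, u², u³, u⁴, u⁵, u⁶, u⁷, u⁸}.

Answer: {e, u, u², u³, u⁴, u⁵, u⁶, u⁷, u⁸}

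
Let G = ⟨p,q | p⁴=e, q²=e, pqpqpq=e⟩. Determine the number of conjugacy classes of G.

The conjugacy classes (representative and size) are:
  [e] (size 1), [p³] (size 6), [p²qp²q] (size 3), [pqp³] (size 6), [qp³] (size 8).
Class equation: 1 + 6 + 3 + 6 + 8 = 24 = |G|. So G has 5 conjugacy classes.

Answer: 5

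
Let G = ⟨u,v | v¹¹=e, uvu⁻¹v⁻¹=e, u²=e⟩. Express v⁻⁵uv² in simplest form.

Multiply left to right, reducing at each step:
  (v⁶) · u = uv⁶
  (uv⁶) · v² = uv⁸

Answer: uv⁸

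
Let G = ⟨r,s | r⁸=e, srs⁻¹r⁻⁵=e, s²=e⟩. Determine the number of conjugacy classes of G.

The conjugacy classes (representative and size) are:
  [e] (size 1), [r⁵] (size 2), [r²] (size 1), [r⁷] (size 2), [r⁴] (size 1), [r⁶] (size 1), [s] (size 2), [r⁵s] (size 2), [r²s] (size 2), [r³s] (size 2).
Class equation: 1 + 2 + 1 + 2 + 1 + 1 + 2 + 2 + 2 + 2 = 16 = |G|. So G has 10 conjugacy classes.

Answer: 10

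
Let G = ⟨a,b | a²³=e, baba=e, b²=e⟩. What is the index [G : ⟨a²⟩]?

First find ord(a²) by computing successive powers:
  (a²)¹ = a², (a²)² = a⁴, (a²)³ = a⁶, (a²)⁴ = a⁸, (a²)⁵ = a¹⁰, (a²)⁶ = a¹², (a²)⁷ = a¹⁴, (a²)⁸ = a¹⁶, (a²)⁹ = a¹⁸, (a²)¹⁰ = a²⁰, (a²)¹¹ = a²², (a²)¹² = a, (a²)¹³ = a³, (a²)¹⁴ = a⁵, (a²)¹⁵ = a⁷, (a²)¹⁶ = a⁹, (a²)¹⁷ = a¹¹, (a²)¹⁸ = a¹³, (a²)¹⁹ = a¹⁵, (a²)²⁰ = a¹⁷, (a²)²¹ = a¹⁹, (a²)²² = a²¹, (a²)²³ = e.
So |⟨a²⟩| = ord(a²) = 23. With |G| = 46, by Lagrange [G : ⟨a²⟩] = 46/23 = 2.

Answer: 2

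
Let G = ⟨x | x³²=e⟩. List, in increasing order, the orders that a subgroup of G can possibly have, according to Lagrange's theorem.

|G| = 32 = 2⁵. By Lagrange's theorem the order of any subgroup divides 32; the divisors of 32 are 1, 2, 4, 8, 16, 32.

Answer: 1, 2, 4, 8, 16, 32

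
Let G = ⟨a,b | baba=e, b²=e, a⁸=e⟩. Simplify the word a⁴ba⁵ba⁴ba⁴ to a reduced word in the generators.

Multiply left to right, reducing at each step:
  (a⁴) · b = a⁴b
  (a⁴b) · a⁵ = a⁷b
  (a⁷b) · b = a⁷
  (a⁷) · a⁴ = a³
  (a³) · b = a³b
  (a³b) · a⁴ = a⁷b

Answer: a⁷b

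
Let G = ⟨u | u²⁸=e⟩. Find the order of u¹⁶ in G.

Compute successive powers until reaching e:
  (u¹⁶)¹ = u¹⁶, (u¹⁶)² = u⁴, (u¹⁶)³ = u²⁰, (u¹⁶)⁴ = u⁸, (u¹⁶)⁵ = u²⁴, (u¹⁶)⁶ = u¹², (u¹⁶)⁷ = e.
The smallest positive k with (u¹⁶)ᵏ = e is 7.

Answer: 7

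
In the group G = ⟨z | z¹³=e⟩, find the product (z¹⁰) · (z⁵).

Compute (z¹⁰) · (z⁵) by multiplying left to right and reducing via the relations at each step:
  (z¹⁰) · z⁵ = z²

Answer: z²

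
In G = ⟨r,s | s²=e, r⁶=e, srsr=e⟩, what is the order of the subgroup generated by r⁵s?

|⟨r⁵s⟩| equals the order of r⁵s. Compute successive powers until reaching e:
  (r⁵s)¹ = r⁵s, (r⁵s)² = e.
The smallest positive k with (r⁵s)ᵏ = e is 2, so |⟨r⁵s⟩| = 2.

Answer: 2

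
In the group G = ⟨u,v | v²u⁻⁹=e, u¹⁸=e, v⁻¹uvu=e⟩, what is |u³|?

Compute successive powers until reaching e:
  (u³)¹ = u³, (u³)² = u⁶, (u³)³ = u⁹, (u³)⁴ = u¹², (u³)⁵ = u¹⁵, (u³)⁶ = e.
The smallest positive k with (u³)ᵏ = e is 6.

Answer: 6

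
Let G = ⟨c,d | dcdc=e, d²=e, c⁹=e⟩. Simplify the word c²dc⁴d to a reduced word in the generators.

Multiply left to right, reducing at each step:
  (c²) · d = c²d
  (c²d) · c⁴ = c⁷d
  (c⁷d) · d = c⁷

Answer: c⁷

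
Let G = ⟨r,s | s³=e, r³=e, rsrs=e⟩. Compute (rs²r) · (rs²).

Compute (rs²r) · (rs²) by multiplying left to right and reducing via the relations at each step:
  (rs²r) · r = r²s
  (r²s) · s² = r²

Answer: r²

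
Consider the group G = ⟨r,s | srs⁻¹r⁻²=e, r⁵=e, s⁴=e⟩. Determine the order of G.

Enumerate words in the generators, reducing via the relations: the distinct elements are
  {e, r, s, rs, r², r³, r⁴, s², s³, rs², rs³, r²s, r³s, r⁴s, r²s², r²s³, r³s², r³s³, r⁴s², r⁴s³}.
No further products give new elements, so |G| = 20.

Answer: 20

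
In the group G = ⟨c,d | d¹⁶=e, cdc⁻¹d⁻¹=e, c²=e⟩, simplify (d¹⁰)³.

Compute successive powers of (d¹⁰), reducing at each step:
  (d¹⁰)²: (d¹⁰) · d¹⁰ = d⁴
  (d¹⁰)³: (d⁴) · d¹⁰ = d¹⁴

Answer: d¹⁴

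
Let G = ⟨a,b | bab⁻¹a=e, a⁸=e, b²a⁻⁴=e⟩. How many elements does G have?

Enumerate words in the generators, reducing via the relations: the distinct elements are
  {a, b, e, ab, a², a³, a⁴, a⁵, a⁶, a⁷, a²b, a³b, b⁻¹, ab⁻¹, a²b⁻¹, a³b⁻¹}.
No further products give new elements, so |G| = 16.

Answer: 16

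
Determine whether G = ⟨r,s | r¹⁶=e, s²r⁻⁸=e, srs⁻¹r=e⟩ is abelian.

r·s = rs but s·r = r⁷s⁻¹, so r·s ≠ s·r and G is not abelian.

Answer: No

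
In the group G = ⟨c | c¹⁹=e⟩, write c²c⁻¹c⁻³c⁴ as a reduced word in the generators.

Multiply left to right, reducing at each step:
  (c²) · c⁻¹ = c
  c · c⁻³ = c¹⁷
  (c¹⁷) · c⁴ = c²

Answer: c²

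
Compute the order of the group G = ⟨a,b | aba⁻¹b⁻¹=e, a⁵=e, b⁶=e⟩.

Enumerate words in the generators, reducing via the relations: the distinct elements are
  {a, b, e, ab, a², a³, a⁴, b², b³, b⁴, b⁵, ab², ab³, ab⁴, ab⁵, a²b, a³b, a⁴b, a²b², a²b³, a²b⁴, a²b⁵, a³b², a³b³, a³b⁴, a³b⁵, a⁴b², a⁴b³, a⁴b⁴, a⁴b⁵}.
No further products give new elements, so |G| = 30.

Answer: 30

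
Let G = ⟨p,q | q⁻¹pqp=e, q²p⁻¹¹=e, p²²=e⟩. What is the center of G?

An element z ∈ Z(G) iff z commutes with every generator.
For example p¹¹ is central: (p¹¹)·p = p¹² = p·(p¹¹); (p¹¹)·q = q⁻¹ = q·(p¹¹).
Whereas p ∉ Z(G) since p·q = pq ≠ p¹⁰q⁻¹ = q·p.
Checking each of the 44 elements this way gives Z(G) = {e, p¹¹}, of order 2.

Answer: {e, p¹¹}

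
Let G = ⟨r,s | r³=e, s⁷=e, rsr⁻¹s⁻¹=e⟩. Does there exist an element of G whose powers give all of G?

|G| = 21. The element rs has order 21 (its powers give 21 distinct elements), so ⟨rs⟩ = G and G is cyclic.

Answer: Yes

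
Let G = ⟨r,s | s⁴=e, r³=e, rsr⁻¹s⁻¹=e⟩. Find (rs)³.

Compute successive powers of (rs), reducing at each step:
  (rs)²: (rs) · r = r²s;   (r²s) · s = r²s²
  (rs)³: (r²s²) · r = s²;   (s²) · s = s³

Answer: s³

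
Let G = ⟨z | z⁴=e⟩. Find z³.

Compute successive powers of z, reducing at each step:
  z²: z · z = z²
  z³: (z²) · z = z³

Answer: z³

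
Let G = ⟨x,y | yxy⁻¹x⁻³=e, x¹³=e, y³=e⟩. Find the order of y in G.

Compute successive powers until reaching e:
  y¹ = y, y² = y², y³ = e.
The smallest positive k with yᵏ = e is 3.

Answer: 3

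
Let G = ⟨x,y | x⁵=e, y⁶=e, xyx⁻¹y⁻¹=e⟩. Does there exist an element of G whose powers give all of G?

|G| = 30. The element xy has order 30 (its powers give 30 distinct elements), so ⟨xy⟩ = G and G is cyclic.

Answer: Yes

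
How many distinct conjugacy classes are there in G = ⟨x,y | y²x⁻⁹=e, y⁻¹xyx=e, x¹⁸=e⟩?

The conjugacy classes (representative and size) are:
  [e] (size 1), [x¹⁷] (size 2), [x¹⁶] (size 2), [x³] (size 2), [x¹⁴] (size 2), [x¹³] (size 2), [x¹²] (size 2), [x¹¹] (size 2), [x¹⁰] (size 2), [x⁹] (size 1), [x⁸y] (size 9), [xy] (size 9).
Class equation: 1 + 2 + 2 + 2 + 2 + 2 + 2 + 2 + 2 + 1 + 9 + 9 = 36 = |G|. So G has 12 conjugacy classes.

Answer: 12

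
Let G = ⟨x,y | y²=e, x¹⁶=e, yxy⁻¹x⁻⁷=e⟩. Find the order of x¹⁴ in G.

Compute successive powers until reaching e:
  (x¹⁴)¹ = x¹⁴, (x¹⁴)² = x¹², (x¹⁴)³ = x¹⁰, (x¹⁴)⁴ = x⁸, (x¹⁴)⁵ = x⁶, (x¹⁴)⁶ = x⁴, (x¹⁴)⁷ = x², (x¹⁴)⁸ = e.
The smallest positive k with (x¹⁴)ᵏ = e is 8.

Answer: 8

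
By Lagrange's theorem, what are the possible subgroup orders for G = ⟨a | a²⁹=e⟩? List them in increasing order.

|G| = 29 = 29. By Lagrange's theorem the order of any subgroup divides 29; the divisors of 29 are 1, 29.

Answer: 1, 29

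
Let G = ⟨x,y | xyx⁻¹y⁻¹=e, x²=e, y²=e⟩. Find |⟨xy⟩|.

|⟨xy⟩| equals the order of xy. Compute successive powers until reaching e:
  (xy)¹ = xy, (xy)² = e.
The smallest positive k with (xy)ᵏ = e is 2, so |⟨xy⟩| = 2.

Answer: 2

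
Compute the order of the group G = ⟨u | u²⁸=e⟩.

G is generated by a single element, so G is cyclic. The relator gives u²⁸ = e and no smaller power is forced to be e, so the 28 powers {e, u, u², u³, u⁴, u⁵, u⁶, u⁷, u⁸, u⁹, u²², u²³, u²¹, u²⁰, u²⁴, u²⁵, u²⁶, u²⁷, u¹², u¹³, u¹¹, u¹⁰, u¹⁴, u¹⁵, u¹⁶, u¹⁷, u¹⁸, u¹⁹} are distinct. Hence |G| = 28.

Answer: 28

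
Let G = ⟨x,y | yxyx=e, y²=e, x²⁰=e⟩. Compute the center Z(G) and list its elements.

An element z ∈ Z(G) iff z commutes with every generator.
For example x¹⁰ is central: (x¹⁰)·x = x¹¹ = x·(x¹⁰); (x¹⁰)·y = x¹⁰y = y·(x¹⁰).
Whereas x ∉ Z(G) since x·y = xy ≠ x¹⁹y = y·x.
Checking each of the 40 elements this way gives Z(G) = {e, x¹⁰}, of order 2.

Answer: {e, x¹⁰}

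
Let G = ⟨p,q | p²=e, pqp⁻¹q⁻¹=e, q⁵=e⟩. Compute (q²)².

Compute successive powers of (q²), reducing at each step:
  (q²)²: (q²) · q² = q⁴

Answer: q⁴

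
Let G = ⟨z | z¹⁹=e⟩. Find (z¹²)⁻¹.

The order of (z¹²) is 19 (smallest k with (z¹²)ᵏ = e), so (z¹²)⁻¹ = (z¹²)¹⁸ = z⁷.
Check: (z¹²) · (z⁷) → (z¹²) · z⁷ = e, giving e as required.

Answer: z⁷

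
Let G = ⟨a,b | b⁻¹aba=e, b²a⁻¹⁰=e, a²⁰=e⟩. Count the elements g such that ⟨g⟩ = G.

⟨g⟩ = G would require ord(g) = |G| = 40, but the maximum element order in G is 20 < 40. So G is not cyclic and no single element generates it: the count is 0.

Answer: 0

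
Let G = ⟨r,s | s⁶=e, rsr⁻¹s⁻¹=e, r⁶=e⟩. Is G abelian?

Each pair of generators commutes: r·s = rs = s·r. Since the generators pairwise commute, every element of G commutes with every other, so G is abelian.

Answer: Yes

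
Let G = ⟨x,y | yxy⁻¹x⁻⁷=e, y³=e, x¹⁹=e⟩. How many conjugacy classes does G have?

The conjugacy classes (representative and size) are:
  [e] (size 1), [x¹¹] (size 3), [x¹⁴] (size 3), [x⁶] (size 3), [x¹⁷] (size 3), [x¹²] (size 3), [x¹⁰] (size 3), [x²y] (size 19), [x¹⁸y²] (size 19).
Class equation: 1 + 3 + 3 + 3 + 3 + 3 + 3 + 19 + 19 = 57 = |G|. So G has 9 conjugacy classes.

Answer: 9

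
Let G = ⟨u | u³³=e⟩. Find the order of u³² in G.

Compute successive powers until reaching e:
  (u³²)¹ = u³², (u³²)² = u³¹, (u³²)³ = u³⁰, (u³²)⁴ = u²⁹, (u³²)⁵ = u²⁸, (u³²)⁶ = u²⁷, (u³²)⁷ = u²⁶, (u³²)⁸ = u²⁵, (u³²)⁹ = u²⁴, (u³²)¹⁰ = u²³, (u³²)¹¹ = u²², (u³²)¹² = u²¹, (u³²)¹³ = u²⁰, (u³²)¹⁴ = u¹⁹, (u³²)¹⁵ = u¹⁸, (u³²)¹⁶ = u¹⁷, (u³²)¹⁷ = u¹⁶, (u³²)¹⁸ = u¹⁵, (u³²)¹⁹ = u¹⁴, (u³²)²⁰ = u¹³, (u³²)²¹ = u¹², (u³²)²² = u¹¹, (u³²)²³ = u¹⁰, (u³²)²⁴ = u⁹, (u³²)²⁵ = u⁸, (u³²)²⁶ = u⁷, (u³²)²⁷ = u⁶, (u³²)²⁸ = u⁵, (u³²)²⁹ = u⁴, (u³²)³⁰ = u³, (u³²)³¹ = u², (u³²)³² = u, (u³²)³³ = e.
The smallest positive k with (u³²)ᵏ = e is 33.

Answer: 33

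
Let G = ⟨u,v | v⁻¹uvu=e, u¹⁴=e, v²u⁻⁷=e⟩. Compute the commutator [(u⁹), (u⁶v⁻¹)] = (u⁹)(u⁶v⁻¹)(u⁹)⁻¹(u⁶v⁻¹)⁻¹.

[(u⁹), (u⁶v⁻¹)] = (u⁹)·(u⁶v⁻¹)·(u⁹)⁻¹·(u⁶v⁻¹)⁻¹.
  (u⁹) · (u⁶v⁻¹) = uv⁻¹
  (uv⁻¹) · (u⁵) = u³v
  (u³v) · (u⁶v) = u⁴

Answer: u⁴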